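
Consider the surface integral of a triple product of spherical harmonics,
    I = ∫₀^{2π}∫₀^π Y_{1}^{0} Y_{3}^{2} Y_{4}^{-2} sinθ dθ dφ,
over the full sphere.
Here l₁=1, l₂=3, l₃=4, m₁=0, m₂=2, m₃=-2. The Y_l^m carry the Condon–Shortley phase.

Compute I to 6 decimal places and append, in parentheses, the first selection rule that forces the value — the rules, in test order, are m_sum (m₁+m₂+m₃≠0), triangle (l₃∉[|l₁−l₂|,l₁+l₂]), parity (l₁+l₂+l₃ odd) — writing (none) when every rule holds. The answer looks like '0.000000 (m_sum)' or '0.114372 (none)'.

0.213244 (none)

m-sum 0 ✓  L=8 even ✓  2≤4≤4 ✓
Π(2lᵢ+1) = 3×7×9 = 189
triangle coeff Δ(1,3,4) = 1/252
Σ_t [0,0]: t=0:+1/36 = 1/36
(3j)²=4/63 [(1 3 4; 0 0 0)], sign=+1
Σ_t [0,0]: t=0:+1/120 = 1/120
(3j)²=1/21 [(1 3 4; 0 2 -2)], sign=+1
⇒ 4πI² = 4/7
I = (+1)√(4/7/(4π)) = 0.21324362
No selection rule forces the value: the integral is nonzero (none).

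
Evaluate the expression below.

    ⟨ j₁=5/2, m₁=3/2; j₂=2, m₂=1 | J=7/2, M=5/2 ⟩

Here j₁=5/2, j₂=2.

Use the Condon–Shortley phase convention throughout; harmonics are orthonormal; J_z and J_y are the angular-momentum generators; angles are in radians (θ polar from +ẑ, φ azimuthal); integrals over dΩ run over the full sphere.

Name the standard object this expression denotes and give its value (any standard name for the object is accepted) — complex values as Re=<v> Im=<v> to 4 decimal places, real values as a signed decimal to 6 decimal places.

This is a Clebsch–Gordan (vector-coupling) coefficient.
triangle: 1!*4!*3!/9! = 144/362880
(j±m)!: 4!*1!*3!*1!*6!*1! = 103680
prefactor² = (2J+1)*Δ*N² = 2304/7
  k=0: +1/(0!*1!*1!*3!*3!*0!) = 1/36
  k=1: −1/(1!*0!*0!*2!*4!*1!) = -1/48
Σ = 1/144  ⇒  CG² = 2304/7*(1/144)² = 1/63
CG = +√(1/63) = +0.125988

Clebsch–Gordan coefficient, +√(1/63) ≈ +0.125988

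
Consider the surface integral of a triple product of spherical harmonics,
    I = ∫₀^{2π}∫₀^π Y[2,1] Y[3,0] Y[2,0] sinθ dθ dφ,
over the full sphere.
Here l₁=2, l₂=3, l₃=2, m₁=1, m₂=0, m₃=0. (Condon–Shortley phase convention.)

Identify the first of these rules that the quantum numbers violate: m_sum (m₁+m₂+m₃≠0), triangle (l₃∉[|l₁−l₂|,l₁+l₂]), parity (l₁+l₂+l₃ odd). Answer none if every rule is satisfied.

m_sum

m₁+m₂+m₃ = 1 + 0 + 0 = 1  ✗
triangle: |2−3|=1 ≤ l₃=2 ≤ 2+3=5
parity: l₁+l₂+l₃ = 7 is odd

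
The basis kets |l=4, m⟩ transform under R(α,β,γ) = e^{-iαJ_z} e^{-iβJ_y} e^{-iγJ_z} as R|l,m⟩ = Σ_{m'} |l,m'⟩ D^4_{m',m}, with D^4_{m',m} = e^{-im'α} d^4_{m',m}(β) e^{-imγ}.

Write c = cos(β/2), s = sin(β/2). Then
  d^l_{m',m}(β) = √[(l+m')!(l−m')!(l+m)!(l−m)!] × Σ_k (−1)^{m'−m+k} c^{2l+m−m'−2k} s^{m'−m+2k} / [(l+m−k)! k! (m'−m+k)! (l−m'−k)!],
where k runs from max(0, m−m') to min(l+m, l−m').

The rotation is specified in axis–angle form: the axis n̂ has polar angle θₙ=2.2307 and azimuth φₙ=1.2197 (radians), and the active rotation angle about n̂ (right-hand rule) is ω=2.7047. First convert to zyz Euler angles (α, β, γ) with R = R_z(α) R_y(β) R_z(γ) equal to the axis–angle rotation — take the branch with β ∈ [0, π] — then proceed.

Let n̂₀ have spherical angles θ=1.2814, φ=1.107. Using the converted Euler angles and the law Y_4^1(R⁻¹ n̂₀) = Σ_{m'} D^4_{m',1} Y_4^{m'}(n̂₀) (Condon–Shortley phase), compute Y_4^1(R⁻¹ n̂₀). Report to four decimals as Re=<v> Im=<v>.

Re=-0.4490 Im=0.2058

Axis–angle → zyz. n̂ = (sinθₙcosφₙ, sinθₙsinφₙ, cosθₙ) = (+0.271720, +0.741855, -0.613041), ω = 2.7047.
R = I cosω + sinω [n̂]ₓ + (1−cosω) n̂n̂ᵀ gives
  R = [-0.765342, +0.643614, -0.003607; +0.124827, +0.142934, -0.981829; -0.631403, -0.751885, -0.189733]
β = atan2(√(R₁₃²+R₂₃²), R₃₃) = 1.761687; α = atan2(R₂₃, R₁₃) mod 2π = 4.708716; γ = atan2(R₃₂, −R₃₁) mod 2π = 5.410908
Need the full column D^4_{m',1} for m'=−4..4 at α=4.7087, β=1.7617, γ=5.4109.
cos(β/2)=0.636501, sin(β/2)=0.771276
d^4_{-4,1}: single k=5 term ⇒ +0.526672;  D = +0.344584+0.398303i
d^4_{-3,1}: k∈[4..5] ⇒ +0.768341 -0.676904 = +0.091437;  D = -0.069370+0.059570i
d^4_{-2,1}: k∈[3..5] ⇒ +0.677859 -1.492974 +0.438434 = -0.376681;  D = +0.244351+0.286673i
d^4_{-1,1}: k∈[2..5] ⇒ +0.395561 -1.742435 +1.279228 -0.125221 = -0.192866;  D = -0.147240+0.124571i
d^4_{0,1}: k∈[1..4] ⇒ +0.145988 -1.286147 +1.888480 -0.462150 = +0.286171;  D = +0.184032+0.219148i
d^4_{1,1}: k∈[0..3] ⇒ +0.026940 -0.593342 +1.742435 -0.852819 = +0.323214;  D = -0.248277+0.206943i
d^4_{2,1}: k∈[0..2] ⇒ -0.138497 +1.016789 -0.995316 = -0.117024;  D = +0.074596+0.090167i
d^4_{3,1}: k∈[0..1] ⇒ +0.313967 -0.768341 = -0.454375;  D = -0.351157+0.288349i
d^4_{4,1}: single k=0 term ⇒ -0.358689;  D = -0.226607-0.278042i
Y_4^{m'}(θ=1.2814,φ=1.107) and Σ D·Y over m':
  (+0.3446+0.3983i)·(-0.1048+0.3584i)  (-0.0694+0.0596i)·(-0.3094+0.0561i)  (+0.2444+0.2867i)·(+0.0792+0.1057i)  (-0.1472+0.1246i)·(-0.1407+0.2812i)  (+0.1840+0.2191i)·(+0.0835+0.0000i)  (-0.2483+0.2069i)·(+0.1407+0.2812i)  (+0.0746+0.0902i)·(+0.0792-0.1057i)  (-0.3512+0.2883i)·(+0.3094+0.0561i)  (-0.2266-0.2780i)·(-0.1048-0.3584i)
Y_4^1(R⁻¹ n̂) = -0.449043+0.205762i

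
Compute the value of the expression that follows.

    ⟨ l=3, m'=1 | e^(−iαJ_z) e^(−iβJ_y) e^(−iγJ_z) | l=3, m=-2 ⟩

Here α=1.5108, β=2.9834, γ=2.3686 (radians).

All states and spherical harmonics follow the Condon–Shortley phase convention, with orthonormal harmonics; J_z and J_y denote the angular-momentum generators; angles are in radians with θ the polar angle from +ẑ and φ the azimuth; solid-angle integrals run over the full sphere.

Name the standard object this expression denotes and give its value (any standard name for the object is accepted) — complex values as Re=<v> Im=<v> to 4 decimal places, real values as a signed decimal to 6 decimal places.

This is a Wigner D-matrix element — the rotation-matrix element ⟨l m'| R(α,β,γ) |l m⟩ in the angular-momentum basis.
D^3_{1,-2}(1.5108,2.9834,2.3686) = e^{-i·1·1.5108}·d^3_{1,-2}(2.9834)·e^{-i·-2·2.3686}. Compute d first:
With c≡cos(β/2)=0.079014 and s≡sin(β/2)=0.996874, N=[24·2·1·120]^{1/2}=75.894664
k: max(0,(-2)−(1))=0 … min(3+(-2),3−(1))=1
  k=0: (−1)^3·75.8947/(12)·0.0790^3·0.9969^3 = -0.003091
  k=1: (−1)^4·75.8947/(24)·0.0790^1·0.9969^5 = +0.245982
d^3_{1,-2}(2.9834) = -0.003091 +0.245982 = +0.242891
Phases: e^{-i·(1)·1.5108}=+0.059960-0.998201i, e^{-i·(-2)·2.3686}=+0.024808-0.999692i ⇒ D=-0.242019-0.020574i

Wigner D-matrix element, Re=-0.2420 Im=-0.0206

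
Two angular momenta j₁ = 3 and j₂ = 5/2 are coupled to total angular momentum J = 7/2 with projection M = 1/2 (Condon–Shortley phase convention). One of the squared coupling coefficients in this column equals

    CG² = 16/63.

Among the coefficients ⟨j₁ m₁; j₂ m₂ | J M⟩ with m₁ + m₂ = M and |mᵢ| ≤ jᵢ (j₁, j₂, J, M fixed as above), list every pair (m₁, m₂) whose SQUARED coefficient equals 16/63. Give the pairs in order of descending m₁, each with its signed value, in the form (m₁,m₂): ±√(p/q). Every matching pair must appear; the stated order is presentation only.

Admissible pairs with m₁+m₂ = M = 1/2: (-2,5/2), (-1,3/2), (0,1/2), (1,-1/2), (2,-3/2), (3,-5/2)
  (m₁,m₂)=(3,-5/2): CG² = 2/21, CG = +√(2/21)
  (m₁,m₂)=(2,-3/2): CG² = 20/63, CG = +√(20/63)
  (m₁,m₂)=(1,-1/2): CG² = 1/63, CG = −√(1/63)
  (m₁,m₂)=(0,1/2): CG² = 4/21, CG = −√(4/21)
  (m₁,m₂)=(-1,3/2): CG² = 8/63, CG = +√(8/63)
  (m₁,m₂)=(-2,5/2): CG² = 16/63, CG = +√(16/63)   ← matches the target
Pairs with CG² = 16/63: (-2,5/2): +√(16/63)

(-2,5/2): +√(16/63)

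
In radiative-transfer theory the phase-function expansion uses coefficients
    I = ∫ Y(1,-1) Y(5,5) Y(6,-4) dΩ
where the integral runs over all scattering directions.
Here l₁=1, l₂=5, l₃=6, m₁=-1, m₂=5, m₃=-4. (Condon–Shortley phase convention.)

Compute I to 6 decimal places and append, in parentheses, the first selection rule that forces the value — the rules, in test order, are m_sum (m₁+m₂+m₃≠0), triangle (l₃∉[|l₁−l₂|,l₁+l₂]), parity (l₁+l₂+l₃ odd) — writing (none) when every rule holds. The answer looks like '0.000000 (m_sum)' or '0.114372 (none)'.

m-sum 0 ✓  L=12 even ✓  4≤6≤6 ✓
Π(2lᵢ+1) = 3×11×13 = 429
triangle coeff Δ(1,5,6) = 1/858
Σ_t [0,0]: t=0:+1/14400 = 1/14400
(3j)²=6/143 [(1 5 6; 0 0 0)], sign=+1
Σ_t [0,0]: t=0:+1/7257600 = 1/7257600
(3j)²=1/858 [(1 5 6; -1 5 -4)], sign=+1
⇒ 4πI² = 3/143
I = (+1)√(3/143/(4π)) = 0.04085899
No selection rule forces the value: the integral is nonzero (none).

0.040859 (none)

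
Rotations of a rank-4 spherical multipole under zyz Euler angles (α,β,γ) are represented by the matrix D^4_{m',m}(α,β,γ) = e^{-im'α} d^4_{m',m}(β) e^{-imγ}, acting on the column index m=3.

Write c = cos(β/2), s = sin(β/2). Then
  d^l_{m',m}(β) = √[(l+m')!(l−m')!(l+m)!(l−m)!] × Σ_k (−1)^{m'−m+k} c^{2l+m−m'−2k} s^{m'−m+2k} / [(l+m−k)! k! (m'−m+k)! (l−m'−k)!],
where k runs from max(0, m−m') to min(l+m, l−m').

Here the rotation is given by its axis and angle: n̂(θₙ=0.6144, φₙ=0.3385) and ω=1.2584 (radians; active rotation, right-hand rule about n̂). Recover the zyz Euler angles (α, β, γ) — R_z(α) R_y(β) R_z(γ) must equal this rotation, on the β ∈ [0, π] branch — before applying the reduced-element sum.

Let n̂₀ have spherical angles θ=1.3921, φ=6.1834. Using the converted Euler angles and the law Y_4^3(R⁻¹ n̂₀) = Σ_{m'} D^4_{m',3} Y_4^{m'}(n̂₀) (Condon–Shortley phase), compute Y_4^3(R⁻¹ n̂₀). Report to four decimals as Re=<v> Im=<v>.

Axis–angle → zyz. n̂ = (sinθₙcosφₙ, sinθₙsinφₙ, cosθₙ) = (+0.543756, +0.191429, +0.817119), ω = 1.2584.
R = I cosω + sinω [n̂]ₓ + (1−cosω) n̂n̂ᵀ gives
  R = [+0.512139, -0.705471, +0.489922; +0.849670, +0.332723, -0.409092; +0.125594, +0.625784, +0.769818]
β = atan2(√(R₁₃²+R₂₃²), R₃₃) = 0.692240; α = atan2(R₂₃, R₁₃) mod 2π = 5.587456; γ = atan2(R₃₂, −R₃₁) mod 2π = 1.768864
Need the full column D^4_{m',3} for m'=−4..4 at α=5.5875, β=0.6922, γ=1.7689.
cos(β/2)=0.940696, sin(β/2)=0.339251
d^4_{-4,3}: single k=7 term ⇒ +0.001376;  D = -0.000321-0.001338i
d^4_{-3,3}: k∈[6..7] ⇒ +0.009443 -0.000175 = +0.009268;  D = +0.004116-0.008304i
d^4_{-2,3}: k∈[5..6] ⇒ +0.041989 -0.001820 = +0.040169;  D = +0.036761-0.016191i
d^4_{-1,3}: k∈[4..5] ⇒ +0.137214 -0.010708 = +0.126506;  D = +0.121549+0.035066i
d^4_{0,3}: k∈[3..4] ⇒ +0.340308 -0.044260 = +0.296048;  D = +0.165742+0.245304i
d^4_{1,3}: k∈[2..3] ⇒ +0.633005 -0.137214 = +0.495791;  D = -0.050250+0.493238i
d^4_{2,3}: k∈[1..2] ⇒ +0.827427 -0.322845 = +0.504583;  D = -0.360999+0.352538i
d^4_{3,3}: k∈[0..1] ⇒ +0.613189 -0.558258 = +0.054931;  D = -0.054765+0.004270i
d^4_{4,3}: single k=0 term ⇒ -0.625476;  D = +0.509818+0.362363i
Y_4^{m'}(θ=1.3921,φ=6.1834) and Σ D·Y over m':
  (-0.0003-0.0013i)·(+0.3824+0.1613i)  (+0.0041-0.0083i)·(+0.2026+0.0625i)  (+0.0368-0.0162i)·(-0.2473-0.0500i)  (+0.1215+0.0351i)·(-0.2288-0.0229i)  (+0.1657+0.2453i)·(+0.2208+0.0000i)  (-0.0502+0.4932i)·(+0.2288-0.0229i)  (-0.3610+0.3525i)·(-0.2473+0.0500i)  (-0.0548+0.0043i)·(-0.2026+0.0625i)  (+0.5098+0.3624i)·(+0.3824-0.1613i)
Y_4^3(R⁻¹ n̂) = +0.336794+0.104345i

Re=0.3368 Im=0.1043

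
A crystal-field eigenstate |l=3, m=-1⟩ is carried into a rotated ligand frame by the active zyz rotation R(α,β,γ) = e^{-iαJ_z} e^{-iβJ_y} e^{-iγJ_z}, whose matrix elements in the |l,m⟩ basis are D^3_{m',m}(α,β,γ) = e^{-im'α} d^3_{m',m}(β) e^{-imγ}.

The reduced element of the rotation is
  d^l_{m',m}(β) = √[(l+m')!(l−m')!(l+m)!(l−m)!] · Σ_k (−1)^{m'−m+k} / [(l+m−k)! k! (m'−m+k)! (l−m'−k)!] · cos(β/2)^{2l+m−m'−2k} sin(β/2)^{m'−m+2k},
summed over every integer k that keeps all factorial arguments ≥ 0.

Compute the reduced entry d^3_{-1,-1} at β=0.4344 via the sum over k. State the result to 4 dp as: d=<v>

d^3_{-1,-1}(β=0.4344) via the finite sum:
c=cos(0.434400/2)=0.976505, s=sin(0.434400/2)=0.215496; N=√[2·24·2·24]=48.000000
k: max(0,(-1)−(-1))=0 … min(3+(-1),3−(-1))=2
  k=0: (−1)^0·48.0000/(48)·0.9765^6·0.2155^0 = +0.867054
  k=1: (−1)^1·48.0000/(6)·0.9765^4·0.2155^2 = -0.337806
  k=2: (−1)^2·48.0000/(8)·0.9765^2·0.2155^4 = +0.012338
d^3_{-1,-1}(0.4344) = +0.867054 -0.337806 +0.012338 = +0.541586

d=0.5416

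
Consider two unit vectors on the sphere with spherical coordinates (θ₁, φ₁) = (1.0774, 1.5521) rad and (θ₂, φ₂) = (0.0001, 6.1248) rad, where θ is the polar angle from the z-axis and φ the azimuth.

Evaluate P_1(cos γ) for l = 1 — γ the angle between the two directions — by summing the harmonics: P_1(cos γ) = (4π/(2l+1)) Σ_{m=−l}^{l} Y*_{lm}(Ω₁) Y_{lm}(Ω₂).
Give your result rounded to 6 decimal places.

0.473608

Expand P_1 via completeness: Σ_{m} conj(Y_{1,m}) at Ω₁ times Y_{1,m} at Ω₂ —
  m=-1: Y*=+0.005689+0.304234i  Y=+0.000034+0.000005i  product -0.000001+0.000010i
  m=+0: Y*=+0.231412-0.000000i  Y=+0.488603+0.000000i  product +0.113068+0.000000i
  m=+1: Y*=-0.005689+0.304234i  Y=-0.000034+0.000005i  product -0.000001-0.000010i
Total Σ_m = +0.113065+0.000000i. Multiply by 4.188790: +0.473608+0.000000i. P_1(cos γ) = 0.473608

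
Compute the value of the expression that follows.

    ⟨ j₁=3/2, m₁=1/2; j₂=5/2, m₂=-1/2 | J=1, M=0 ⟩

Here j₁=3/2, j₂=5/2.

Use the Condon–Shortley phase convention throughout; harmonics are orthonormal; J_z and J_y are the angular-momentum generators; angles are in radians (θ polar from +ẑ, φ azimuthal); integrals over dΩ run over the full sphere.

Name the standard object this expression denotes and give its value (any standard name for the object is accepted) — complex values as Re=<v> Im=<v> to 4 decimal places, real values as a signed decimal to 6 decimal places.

This is a Clebsch–Gordan (vector-coupling) coefficient.
j₁+j₂−J=3  J+j₁−j₂=0  J−j₁+j₂=2  j₁+j₂+J+1=6
(j₁±m₁, j₂±m₂, J±M) = (2,1,2,3,1,1)
P² = 6/5
sum k=1..1:
  [1] −1/2 = -1/2
S = -1/2
C² = P²·S² = 3/10 ; C = -0.547723

Clebsch–Gordan coefficient, −√(3/10) ≈ -0.547723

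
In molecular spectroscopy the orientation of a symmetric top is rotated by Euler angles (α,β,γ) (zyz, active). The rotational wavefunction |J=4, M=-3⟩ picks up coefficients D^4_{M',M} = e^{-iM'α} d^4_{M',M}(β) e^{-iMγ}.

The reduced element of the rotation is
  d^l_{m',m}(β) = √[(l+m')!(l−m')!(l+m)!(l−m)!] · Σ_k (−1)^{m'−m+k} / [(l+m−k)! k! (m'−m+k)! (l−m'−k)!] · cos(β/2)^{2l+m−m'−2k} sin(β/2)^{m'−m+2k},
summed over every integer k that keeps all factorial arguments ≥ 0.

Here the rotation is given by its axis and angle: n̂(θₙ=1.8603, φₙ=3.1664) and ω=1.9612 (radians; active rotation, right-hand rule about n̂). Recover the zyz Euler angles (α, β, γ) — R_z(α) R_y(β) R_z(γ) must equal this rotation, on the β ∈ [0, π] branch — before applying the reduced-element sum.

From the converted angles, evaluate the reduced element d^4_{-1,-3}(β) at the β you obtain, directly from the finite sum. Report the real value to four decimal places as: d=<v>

Axis–angle → zyz. n̂ = (sinθₙcosφₙ, sinθₙsinφₙ, cosθₙ) = (-0.958091, -0.023773, -0.285477), ω = 1.9612.
R = I cosω + sinω [n̂]ₓ + (1−cosω) n̂n̂ᵀ gives
  R = [+0.886708, +0.295440, +0.355617; -0.232552, -0.379782, +0.895369; +0.399585, -0.876631, -0.268050]
β = atan2(√(R₁₃²+R₂₃²), R₃₃) = 1.842165; α = atan2(R₂₃, R₁₃) mod 2π = 1.192729; γ = atan2(R₃₂, −R₃₁) mod 2π = 4.284707
d^4_{-1,-3}(β=1.8422) via the finite sum:
Half-angle: c=0.604959, s=0.796257. N=√(6·120·1·5040)=1904.940944
k: max(0,(-3)−(-1))=0 … min(4+(-3),4−(-1))=1
  k=0: (−1)^2·1904.9409/(240)·0.6050^6·0.7963^2 = +0.246678
  k=1: (−1)^3·1904.9409/(144)·0.6050^4·0.7963^4 = -0.712253
d^4_{-1,-3}(1.8422) = +0.246678 -0.712253 = -0.465575

d=-0.4656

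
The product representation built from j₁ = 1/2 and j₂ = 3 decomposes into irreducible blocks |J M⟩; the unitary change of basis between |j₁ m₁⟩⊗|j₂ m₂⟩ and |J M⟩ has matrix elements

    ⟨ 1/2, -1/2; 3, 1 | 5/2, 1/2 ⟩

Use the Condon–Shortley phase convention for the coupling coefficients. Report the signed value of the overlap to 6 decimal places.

√[6·1!0!5!/7! · 0!1!4!2!3!2!] = √(576/7)
  +(−1)^1/∏(1,0,0,3,0,2)! = -1/12  (running -1/12)
⟨..|..⟩ = √(576/7)·(-1/12) = -0.755929

−√(4/7) ≈ -0.755929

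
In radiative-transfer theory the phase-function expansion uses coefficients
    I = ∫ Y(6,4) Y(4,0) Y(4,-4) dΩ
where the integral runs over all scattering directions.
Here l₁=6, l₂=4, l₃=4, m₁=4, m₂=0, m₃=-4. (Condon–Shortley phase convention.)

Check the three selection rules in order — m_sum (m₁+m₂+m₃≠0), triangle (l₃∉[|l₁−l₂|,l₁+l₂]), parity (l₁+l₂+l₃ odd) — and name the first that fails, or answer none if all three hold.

azimuthal sum: 4 + 0 − 4 = 0  ✓
2 ≤ 4 ≤ 10 (triangle on l)  ✓
L = 6 + 4 + 4 = 14 (even)  ✓

none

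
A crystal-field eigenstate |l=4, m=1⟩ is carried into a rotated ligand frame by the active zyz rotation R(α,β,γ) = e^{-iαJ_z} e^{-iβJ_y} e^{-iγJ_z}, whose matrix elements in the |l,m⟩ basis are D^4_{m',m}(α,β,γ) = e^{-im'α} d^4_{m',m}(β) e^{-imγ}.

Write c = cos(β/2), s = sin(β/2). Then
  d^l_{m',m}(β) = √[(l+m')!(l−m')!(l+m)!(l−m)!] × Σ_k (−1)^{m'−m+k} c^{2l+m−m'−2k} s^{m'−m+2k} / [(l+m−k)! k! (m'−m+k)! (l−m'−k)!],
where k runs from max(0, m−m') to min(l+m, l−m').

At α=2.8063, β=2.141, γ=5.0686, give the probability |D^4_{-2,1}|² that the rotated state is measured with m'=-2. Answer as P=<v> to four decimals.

First d^4_{-2,1}(β=2.1410), then the phase factors e^{-i(-2)α} and e^{-i(1)γ}:
c=cos(2.141000/2)=0.479686, s=sin(2.141000/2)=0.877440; N=√[2·720·120·6]=1018.233765
k∈{3,4,5} keeps every argument non-negative
  k=3: (−1)^0·1018.2338/(72)·0.4797^5·0.8774^3 = +0.242634
  k=4: (−1)^1·1018.2338/(48)·0.4797^3·0.8774^5 = -1.217768
  k=5: (−1)^2·1018.2338/(240)·0.4797^1·0.8774^7 = +0.814923
d^4_{-2,1}(2.1410) = +0.242634 -1.217768 +0.814923 = -0.160211
|D^4_{-2,1}|² = |d^4_{-2,1}(β)|² = (-0.160211)² = 0.025668 (the z-rotation phases have unit modulus)

P=0.0257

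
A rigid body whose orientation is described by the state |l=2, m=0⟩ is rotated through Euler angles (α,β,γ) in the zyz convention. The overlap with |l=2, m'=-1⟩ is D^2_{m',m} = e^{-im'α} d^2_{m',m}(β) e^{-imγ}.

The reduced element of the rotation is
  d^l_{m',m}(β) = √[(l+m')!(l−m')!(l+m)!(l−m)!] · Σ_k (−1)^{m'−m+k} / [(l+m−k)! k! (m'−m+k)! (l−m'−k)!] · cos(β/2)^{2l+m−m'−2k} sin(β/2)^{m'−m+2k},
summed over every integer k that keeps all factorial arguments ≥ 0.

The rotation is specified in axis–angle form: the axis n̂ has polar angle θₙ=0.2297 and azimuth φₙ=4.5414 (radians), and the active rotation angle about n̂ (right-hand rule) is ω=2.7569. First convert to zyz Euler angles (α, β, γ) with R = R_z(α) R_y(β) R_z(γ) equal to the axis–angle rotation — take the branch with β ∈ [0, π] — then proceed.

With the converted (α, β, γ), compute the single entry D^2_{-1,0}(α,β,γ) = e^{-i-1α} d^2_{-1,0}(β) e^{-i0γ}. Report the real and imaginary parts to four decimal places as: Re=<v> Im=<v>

Re=-0.1730 Im=-0.4481

Axis–angle → zyz. n̂ = (sinθₙcosφₙ, sinθₙsinφₙ, cosθₙ) = (-0.038742, -0.224365, +0.973735), ω = 2.7569.
R = I cosω + sinω [n̂]ₓ + (1−cosω) n̂n̂ᵀ gives
  R = [-0.924022, -0.348668, -0.156891; +0.382167, -0.829914, -0.406438; +0.011506, -0.435516, +0.900108]
β = atan2(√(R₁₃²+R₂₃²), R₃₃) = 0.450780; α = atan2(R₂₃, R₁₃) mod 2π = 4.343997; γ = atan2(R₃₂, −R₃₁) mod 2π = 4.685975
D^2_{-1,0}(4.3440,0.4508,4.6860) = e^{-i·-1·4.3440}·d^2_{-1,0}(0.4508)·e^{-i·0·4.6860}. Compute d first:
c=cos(0.450780/2)=0.974707, s=sin(0.450780/2)=0.223487; N=√[1·6·2·2]=4.898979
The bounds max(0,m−m')=1 and min(l+m,l−m')=2 give 2 terms
  k=1: (−1)^0·4.8990/(2)·0.9747^3·0.2235^1 = +0.506931
  k=2: (−1)^1·4.8990/(2)·0.9747^1·0.2235^3 = -0.026650
d^2_{-1,0}(0.4508) = +0.506931 -0.026650 = +0.480281
Phases: e^{-i·(-1)·4.3440}=-0.360115-0.932908i, e^{-i·(0)·4.6860}=+1.000000+0.000000i ⇒ D=-0.172957-0.448058i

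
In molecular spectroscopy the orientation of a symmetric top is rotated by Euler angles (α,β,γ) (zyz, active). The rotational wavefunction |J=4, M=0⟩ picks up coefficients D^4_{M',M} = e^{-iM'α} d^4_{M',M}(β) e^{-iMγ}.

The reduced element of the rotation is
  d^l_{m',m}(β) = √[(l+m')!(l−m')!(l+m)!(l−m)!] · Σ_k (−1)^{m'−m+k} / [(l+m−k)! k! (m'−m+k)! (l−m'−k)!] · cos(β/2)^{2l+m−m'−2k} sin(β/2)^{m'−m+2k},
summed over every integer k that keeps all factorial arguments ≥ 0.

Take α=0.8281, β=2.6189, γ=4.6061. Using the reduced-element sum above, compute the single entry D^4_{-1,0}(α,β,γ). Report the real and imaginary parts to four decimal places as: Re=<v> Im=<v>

Re=-0.3688 Im=-0.4018

D^4_{-1,0}(0.8281,2.6189,4.6061) = e^{-i·-1·0.8281}·d^4_{-1,0}(2.6189)·e^{-i·0·4.6061}. Compute d first:
With c≡cos(β/2)=0.258381 and s≡sin(β/2)=0.966043, N=[6·120·24·24]^{1/2}=643.987578
k∈{1,2,3,4} keeps every argument non-negative
  k=1: (−1)^0·643.9876/(144)·0.2584^7·0.9660^1 = +0.000332
  k=2: (−1)^1·643.9876/(24)·0.2584^5·0.9660^3 = -0.027859
  k=3: (−1)^2·643.9876/(24)·0.2584^3·0.9660^5 = +0.389433
  k=4: (−1)^3·643.9876/(144)·0.2584^1·0.9660^7 = -0.907301
d^4_{-1,0}(2.6189) = +0.000332 -0.027859 +0.389433 -0.907301 = -0.545395
Attach z-rotation phases: D = e^{-i(-1)(0.8281)}·(-0.545395)·e^{-i(0)(4.6061)} = -0.368838-0.401764i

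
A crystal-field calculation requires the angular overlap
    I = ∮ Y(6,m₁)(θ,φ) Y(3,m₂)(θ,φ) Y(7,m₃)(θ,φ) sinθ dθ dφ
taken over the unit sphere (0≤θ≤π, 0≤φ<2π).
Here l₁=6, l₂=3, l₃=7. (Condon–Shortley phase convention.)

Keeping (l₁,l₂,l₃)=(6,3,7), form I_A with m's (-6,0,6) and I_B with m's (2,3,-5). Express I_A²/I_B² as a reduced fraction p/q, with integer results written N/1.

286/225

Same 6,3,7: normalisation and zero-m 3j drop out of the ratio.
A: Δ: 2! 10! 4! / 17! → 1/2042040; sum: t=2:+1/43545600 = 1/43545600; 3j²(6 3 7; -6 0 6) = Δ·Π!·Σ² = 33/1190  (sign -1)
B: Δ: 2! 10! 4! / 17! → 1/2042040; sum: t=2:+1/3870720 = 1/3870720; 3j²(6 3 7; 2 3 -5) = Δ·Π!·Σ² = 135/6188  (sign +1)
I_A²/I_B² = (33/1190)/(135/6188) = 286/225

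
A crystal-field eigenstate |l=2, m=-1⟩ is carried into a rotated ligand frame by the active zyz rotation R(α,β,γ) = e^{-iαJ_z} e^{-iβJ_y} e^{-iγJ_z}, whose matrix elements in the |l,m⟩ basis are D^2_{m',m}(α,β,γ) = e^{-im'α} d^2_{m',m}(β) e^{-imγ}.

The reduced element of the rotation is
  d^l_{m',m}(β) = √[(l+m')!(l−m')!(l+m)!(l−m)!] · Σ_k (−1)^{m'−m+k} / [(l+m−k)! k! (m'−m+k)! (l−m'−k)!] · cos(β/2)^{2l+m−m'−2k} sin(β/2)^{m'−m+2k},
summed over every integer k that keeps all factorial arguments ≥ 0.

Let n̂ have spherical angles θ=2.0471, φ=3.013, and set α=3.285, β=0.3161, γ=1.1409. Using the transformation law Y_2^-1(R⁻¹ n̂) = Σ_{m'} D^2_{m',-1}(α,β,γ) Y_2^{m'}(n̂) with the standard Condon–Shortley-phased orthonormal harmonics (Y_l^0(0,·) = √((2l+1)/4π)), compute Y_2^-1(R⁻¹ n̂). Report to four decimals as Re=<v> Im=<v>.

Re=-0.0238 Im=-0.1270

Need the full column D^2_{m',-1} for m'=−2..2 at α=3.2850, β=0.3161, γ=1.1409.
cos(β/2)=0.987536, sin(β/2)=0.157393
d^2_{-2,-1}: single k=1 term ⇒ +0.303161;  D = +0.043229+0.300063i
d^2_{-1,-1}: k∈[0..1] ⇒ +0.951069 -0.072476 = +0.878592;  D = -0.248278-0.842783i
d^2_{0,-1}: k∈[0..1] ⇒ -0.371295 +0.009432 = -0.361864;  D = -0.150816-0.328937i
d^2_{1,-1}: k∈[0..1] ⇒ +0.072476 -0.000614 = +0.071863;  D = -0.038979-0.060373i
d^2_{2,-1}: single k=0 term ⇒ -0.007701;  D = -0.005059-0.005806i
Y_2^{m'}(θ=2.0471,φ=3.013) and Σ D·Y over m':
  (+0.0432+0.3001i)·(+0.2950+0.0776i)  (-0.2483-0.8428i)·(+0.3122+0.0404i)  (-0.1508-0.3289i)·(-0.1165+0.0000i)  (-0.0390-0.0604i)·(-0.3122+0.0404i)  (-0.0051-0.0058i)·(+0.2950-0.0776i)
Y_2^-1(R⁻¹ n̂) = -0.023787-0.126973i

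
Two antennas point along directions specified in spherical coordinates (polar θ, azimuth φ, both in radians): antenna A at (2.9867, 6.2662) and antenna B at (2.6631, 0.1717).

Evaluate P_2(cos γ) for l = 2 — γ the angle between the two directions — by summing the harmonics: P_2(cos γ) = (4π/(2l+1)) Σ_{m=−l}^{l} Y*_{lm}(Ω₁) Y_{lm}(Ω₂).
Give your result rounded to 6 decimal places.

0.844748

Addition theorem: P_2(cos γ) = (4π/5) Σ_m Y*_{lm}(Ω₁) Y_{lm}(Ω₂), m = −2…2:
  m=-2: Y*=0.00919 - 0.00031j  Y=0.07711 - 0.02757j  product 0.00070 - 0.00028j
  m=-1: Y*=-0.11774 + 0.00200j  Y=-0.31112 + 0.05395j  product 0.03652 - 0.00697j
  m=+0: Y*=0.60826 + 0.00000j  Y=0.43019 + 0.00000j  product 0.26167 + 0.00000j
  m=+1: Y*=0.11774 + 0.00200j  Y=0.31112 + 0.05395j  product 0.03652 + 0.00697j
  m=+2: Y*=0.00919 + 0.00031j  Y=0.07711 + 0.02757j  product 0.00070 + 0.00028j
Total Σ_m = 0.33611 - 0.00000j. Multiply by 2.513274: 0.84475 - 0.00000j. P_2(cos γ) = 0.844748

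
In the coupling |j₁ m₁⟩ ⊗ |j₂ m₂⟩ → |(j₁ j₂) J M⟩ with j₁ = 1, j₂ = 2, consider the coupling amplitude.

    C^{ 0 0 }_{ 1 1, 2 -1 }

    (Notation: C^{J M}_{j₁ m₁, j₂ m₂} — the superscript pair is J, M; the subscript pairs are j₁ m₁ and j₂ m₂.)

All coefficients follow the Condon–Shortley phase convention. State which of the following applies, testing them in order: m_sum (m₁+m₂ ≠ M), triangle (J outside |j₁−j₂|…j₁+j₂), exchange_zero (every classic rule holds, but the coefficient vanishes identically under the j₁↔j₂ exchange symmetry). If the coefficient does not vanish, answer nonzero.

triangle

m-sum: m₁+m₂ = 1+(-1) = 0, M = 0  ✓
triangle: need |j₁−j₂| ≤ J ≤ j₁+j₂, i.e. J ∈ [1, 3]; J = 0 is outside ✗ ⇒ coefficient is 0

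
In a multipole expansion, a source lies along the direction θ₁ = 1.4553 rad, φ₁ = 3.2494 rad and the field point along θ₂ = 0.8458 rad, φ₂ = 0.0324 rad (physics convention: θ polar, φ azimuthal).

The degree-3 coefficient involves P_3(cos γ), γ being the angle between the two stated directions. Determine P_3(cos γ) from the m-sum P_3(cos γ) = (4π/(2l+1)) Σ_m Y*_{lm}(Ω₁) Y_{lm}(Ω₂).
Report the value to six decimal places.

0.262332

Expand P_3 via completeness: Σ_{m} conj(Y_{3,m}) at Ω₁ times Y_{3,m} at Ω₂ —
  m=-3: (-0.387738-0.129967i) × (+0.174138-0.016980i) = -0.069727-0.016048i  (running Σ = -0.069727-0.016048i)
  m=-2: (+0.113518+0.024863i) × (+0.378895-0.024587i) = +0.043623+0.006629i  (running Σ = -0.026104-0.009419i)
  m=-1: (+0.297971+0.032248i) × (+0.289821-0.009393i) = +0.086661+0.006547i  (running Σ = +0.060557-0.002872i)
  m=0: (-0.126159-0.000000i) × (-0.198288+0.000000i) = +0.025016+0.000000i  (running Σ = +0.085573-0.002872i)
  m=1: (-0.297971+0.032248i) × (-0.289821-0.009393i) = +0.086661-0.006547i  (running Σ = +0.172234-0.009419i)
  m=2: (+0.113518-0.024863i) × (+0.378895+0.024587i) = +0.043623-0.006629i  (running Σ = +0.215857-0.016048i)
  m=3: (+0.387738-0.129967i) × (-0.174138-0.016980i) = -0.069727+0.016048i  (running Σ = +0.146130+0.000000i)
Accumulated sum +0.146130+0.000000i; after 4π/(2l+1) scaling, +0.262332+0.000000i ⇒ P_3 = 0.262332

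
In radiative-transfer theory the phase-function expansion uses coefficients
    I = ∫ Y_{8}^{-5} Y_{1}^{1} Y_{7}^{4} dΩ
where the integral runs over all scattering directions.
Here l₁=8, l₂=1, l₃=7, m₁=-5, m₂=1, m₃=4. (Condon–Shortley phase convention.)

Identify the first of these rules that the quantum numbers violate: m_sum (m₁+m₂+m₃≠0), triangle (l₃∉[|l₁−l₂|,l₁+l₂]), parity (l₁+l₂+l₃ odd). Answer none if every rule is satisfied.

none

m₁+m₂+m₃ = -5 + 1 + 4 = 0  ✓
triangle: |8−1|=7 ≤ l₃=7 ≤ 8+1=9  ✓
parity: l₁+l₂+l₃ = 16 is even  ✓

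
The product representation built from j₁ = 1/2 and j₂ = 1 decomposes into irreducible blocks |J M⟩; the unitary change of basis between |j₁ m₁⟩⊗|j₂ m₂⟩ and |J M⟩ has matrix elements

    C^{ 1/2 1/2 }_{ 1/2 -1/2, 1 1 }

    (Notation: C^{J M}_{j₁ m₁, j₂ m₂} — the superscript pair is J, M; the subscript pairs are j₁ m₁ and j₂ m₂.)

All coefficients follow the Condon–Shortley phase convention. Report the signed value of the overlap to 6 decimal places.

√[2·1!0!1!/3! · 0!1!2!0!1!0!] = √(2/3)
  +(−1)^1/∏(1,0,0,1,0,0)! = -1  (running -1)
⟨..|..⟩ = √(2/3)·(-1) = -0.816497

−√(2/3) = -0.816497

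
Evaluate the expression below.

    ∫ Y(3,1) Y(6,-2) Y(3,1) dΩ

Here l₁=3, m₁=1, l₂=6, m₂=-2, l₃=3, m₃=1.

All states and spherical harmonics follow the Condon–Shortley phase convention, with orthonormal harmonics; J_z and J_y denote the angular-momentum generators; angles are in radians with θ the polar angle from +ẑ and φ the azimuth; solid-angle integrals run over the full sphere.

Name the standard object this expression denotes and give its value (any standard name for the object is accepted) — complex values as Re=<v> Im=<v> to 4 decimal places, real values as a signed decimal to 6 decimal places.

Gaunt coefficient, +0.242943

This is a Gaunt coefficient — the integral of a triple product of spherical harmonics over the sphere.
Rules hold: Σm=0, L=12 even, 3≤3≤9.
N = 7·13·7 = 637
Δ = 6!·0!·6!/13! = 1/12012
Racah Σ t=3..3: t=3:−1/1296 = -1/1296
⇒ 3j(3 6 3; 0 0 0)² = 100/3003, sgn +1
Racah Σ t=2..2: t=2:+1/2304 = 1/2304
⇒ 3j(3 6 3; 1 -2 1)² = 5/143, sgn +1
4πI² = N·(3j₀)²·(3jₘ)² = 3500/4719
I = +1·√(0.741683/4π) = 0.24294284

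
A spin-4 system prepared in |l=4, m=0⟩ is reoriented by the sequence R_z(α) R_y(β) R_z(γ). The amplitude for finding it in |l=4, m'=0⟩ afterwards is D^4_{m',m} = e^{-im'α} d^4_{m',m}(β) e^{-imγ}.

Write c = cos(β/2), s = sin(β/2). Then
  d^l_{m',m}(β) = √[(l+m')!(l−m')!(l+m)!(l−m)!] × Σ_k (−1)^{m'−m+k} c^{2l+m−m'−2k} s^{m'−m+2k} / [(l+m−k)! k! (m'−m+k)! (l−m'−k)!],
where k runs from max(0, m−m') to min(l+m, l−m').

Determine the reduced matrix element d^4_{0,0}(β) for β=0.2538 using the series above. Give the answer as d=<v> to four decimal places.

d=0.7022

d^4_{0,0}(β=0.2538) via the finite sum:
c=cos(0.253800/2)=0.991959, s=sin(0.253800/2)=0.126560; N=√[24·24·24·24]=576.000000
k∈{0,1,2,3,4} keeps every argument non-negative
  k=0: (−1)^0·576.0000/(576)·0.9920^8·0.1266^0 = +0.937454
  k=1: (−1)^1·576.0000/(36)·0.9920^6·0.1266^2 = -0.244159
  k=2: (−1)^2·576.0000/(16)·0.9920^4·0.1266^4 = +0.008942
  k=3: (−1)^3·576.0000/(36)·0.9920^2·0.1266^6 = -0.000065
  k=4: (−1)^4·576.0000/(576)·0.9920^0·0.1266^8 = +0.000000
d^4_{0,0}(0.2538) = +0.937454 -0.244159 +0.008942 -0.000065 +0.000000 = +0.702172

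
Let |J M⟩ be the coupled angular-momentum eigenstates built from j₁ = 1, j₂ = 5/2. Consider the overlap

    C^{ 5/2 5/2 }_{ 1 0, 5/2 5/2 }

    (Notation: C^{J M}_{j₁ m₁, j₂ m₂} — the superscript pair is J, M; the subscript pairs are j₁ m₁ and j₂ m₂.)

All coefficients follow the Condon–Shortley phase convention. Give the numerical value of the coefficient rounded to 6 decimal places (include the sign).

√[6·1!1!4!/7! · 1!1!5!0!5!0!] = √(2880/7)
  +(−1)^1/∏(1,0,0,4,1,0)! = -1/24  (running -1/24)
⟨..|..⟩ = √(2880/7)·(-1/24) = -0.845154

−√(5/7) ≈ -0.845154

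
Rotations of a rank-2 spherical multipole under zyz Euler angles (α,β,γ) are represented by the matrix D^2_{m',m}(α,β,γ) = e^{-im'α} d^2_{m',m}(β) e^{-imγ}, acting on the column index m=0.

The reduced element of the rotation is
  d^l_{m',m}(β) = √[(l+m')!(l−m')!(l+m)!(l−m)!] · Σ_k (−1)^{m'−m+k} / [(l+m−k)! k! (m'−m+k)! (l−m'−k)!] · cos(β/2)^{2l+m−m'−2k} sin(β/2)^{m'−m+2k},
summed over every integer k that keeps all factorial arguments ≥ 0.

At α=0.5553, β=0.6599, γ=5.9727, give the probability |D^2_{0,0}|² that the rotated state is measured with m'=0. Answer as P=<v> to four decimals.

P=0.1903

Split into d^2_{0,0}(β=0.6599) × two z-phases.
With c≡cos(β/2)=0.946059 and s≡sin(β/2)=0.323996, N=[2·2·2·2]^{1/2}=4.000000
The bounds max(0,m−m')=0 and min(l+m,l−m')=2 give 3 terms
  k=0: (−1)^0·4.0000/(4)·0.9461^4·0.3240^0 = +0.801073
  k=1: (−1)^1·4.0000/(1)·0.9461^2·0.3240^2 = -0.375815
  k=2: (−1)^2·4.0000/(4)·0.9461^0·0.3240^4 = +0.011019
d^2_{0,0}(0.6599) = +0.801073 -0.375815 +0.011019 = +0.436277
|D^2_{0,0}|² = |d^2_{0,0}(β)|² = (+0.436277)² = 0.190338 (the z-rotation phases have unit modulus)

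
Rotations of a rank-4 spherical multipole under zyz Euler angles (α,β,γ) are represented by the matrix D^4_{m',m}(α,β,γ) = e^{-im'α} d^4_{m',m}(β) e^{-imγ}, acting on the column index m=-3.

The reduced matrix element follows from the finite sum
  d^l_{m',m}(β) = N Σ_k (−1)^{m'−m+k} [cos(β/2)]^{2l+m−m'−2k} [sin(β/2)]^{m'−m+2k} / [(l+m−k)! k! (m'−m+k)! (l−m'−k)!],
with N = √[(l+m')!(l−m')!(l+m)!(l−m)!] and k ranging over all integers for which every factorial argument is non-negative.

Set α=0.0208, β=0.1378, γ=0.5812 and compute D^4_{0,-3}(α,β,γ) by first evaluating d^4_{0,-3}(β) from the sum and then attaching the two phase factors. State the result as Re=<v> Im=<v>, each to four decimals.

Split into d^4_{0,-3}(β=0.1378) × two z-phases.
With c≡cos(β/2)=0.997627 and s≡sin(β/2)=0.068845, N=[24·24·1·5040]^{1/2}=1703.830978
k∈{0,1} keeps every argument non-negative
  k=0: (−1)^3·1703.8310/(144)·0.9976^5·0.0688^3 = -0.003815
  k=1: (−1)^4·1703.8310/(144)·0.9976^3·0.0688^5 = +0.000018
d^4_{0,-3}(0.1378) = -0.003815 +0.000018 = -0.003797
Attach z-rotation phases: D = e^{-i(0)(0.0208)}·(-0.003797)·e^{-i(-3)(0.5812)} = +0.000653-0.003741i

Re=0.0007 Im=-0.0037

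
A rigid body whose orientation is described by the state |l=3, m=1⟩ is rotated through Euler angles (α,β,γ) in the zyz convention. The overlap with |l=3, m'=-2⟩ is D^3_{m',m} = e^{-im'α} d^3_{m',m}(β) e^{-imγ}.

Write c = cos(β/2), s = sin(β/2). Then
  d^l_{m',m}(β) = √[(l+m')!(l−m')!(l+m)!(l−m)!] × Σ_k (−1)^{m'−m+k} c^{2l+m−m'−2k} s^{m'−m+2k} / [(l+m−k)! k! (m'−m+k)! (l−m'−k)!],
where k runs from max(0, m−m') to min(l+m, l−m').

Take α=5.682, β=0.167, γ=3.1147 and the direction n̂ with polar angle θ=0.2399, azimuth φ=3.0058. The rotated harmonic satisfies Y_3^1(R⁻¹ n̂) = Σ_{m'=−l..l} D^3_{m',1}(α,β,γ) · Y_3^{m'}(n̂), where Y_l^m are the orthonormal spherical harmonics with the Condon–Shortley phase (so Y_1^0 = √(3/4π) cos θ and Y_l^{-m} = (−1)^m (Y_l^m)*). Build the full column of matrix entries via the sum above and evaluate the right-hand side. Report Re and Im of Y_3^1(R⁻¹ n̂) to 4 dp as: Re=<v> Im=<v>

Need the full column D^3_{m',1} for m'=−3..3 at α=5.6820, β=0.1670, γ=3.1147.
cos(β/2)=0.996516, sin(β/2)=0.083403
d^3_{-3,1}: single k=4 term ⇒ +0.000186;  D = +0.000038+0.000182i
d^3_{-2,1}: k∈[3..4] ⇒ +0.003631 -0.000013 = +0.003618;  D = -0.001393+0.003339i
d^3_{-1,1}: k∈[2..4] ⇒ +0.041158 -0.000384 +0.000000 = +0.040774;  D = -0.034233+0.022150i
d^3_{0,1}: k∈[1..3] ⇒ +0.283918 -0.005966 +0.000014 = +0.277966;  D = -0.277865-0.007474i
d^3_{1,1}: k∈[0..2] ⇒ +0.979277 -0.054877 +0.000288 = +0.924688;  D = -0.748219-0.543338i
d^3_{2,1}: k∈[0..1] ⇒ -0.259181 +0.003631 = -0.255550;  D = +0.085592+0.240790i
d^3_{3,1}: single k=0 term ⇒ +0.026567;  D = +0.006821-0.025677i
Y_3^{m'}(θ=0.2399,φ=3.0058) and Σ D·Y over m':
  (+0.0000+0.0002i)·(-0.0051-0.0022i)  (-0.0014+0.0033i)·(+0.0540+0.0150i)  (-0.0342+0.0221i)·(-0.2829-0.0386i)  (-0.2779-0.0075i)·(+0.6227+0.0000i)  (-0.7482-0.5433i)·(+0.2829-0.0386i)  (+0.0856+0.2408i)·(+0.0540-0.0150i)  (+0.0068-0.0257i)·(+0.0051-0.0022i)
Y_3^1(R⁻¹ n̂) = -0.387016-0.122640i

Re=-0.3870 Im=-0.1226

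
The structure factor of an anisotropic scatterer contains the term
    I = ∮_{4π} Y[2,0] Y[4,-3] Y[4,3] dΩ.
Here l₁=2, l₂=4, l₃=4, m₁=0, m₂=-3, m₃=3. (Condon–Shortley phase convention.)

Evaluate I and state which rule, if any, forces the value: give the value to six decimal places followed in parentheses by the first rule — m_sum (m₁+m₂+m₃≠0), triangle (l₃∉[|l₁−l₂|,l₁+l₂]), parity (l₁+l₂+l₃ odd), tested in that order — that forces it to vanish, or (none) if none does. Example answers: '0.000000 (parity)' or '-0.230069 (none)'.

Checks pass: Σm=0; 10 even; l₃=4∈[2,6].
(2·2+1)(2·4+1)(2·4+1) = 405
Δ: 2! 2! 6! / 11! → 1/13860
sum: t=0:+1/192 t=1:−1/36 t=2:+1/192 = -5/288
3j²(2 4 4; 0 0 0) = Δ·Π!·Σ² = 20/693  (sign -1)
sum: t=0:+1/480 t=1:−1/720 = 1/1440
3j²(2 4 4; 0 -3 3) = Δ·Π!·Σ² = 7/1980  (sign -1)
combine: 4πI² = 405·20/693·7/1980 = 5/121
take √, sign +1: I = 0.05734392
No selection rule forces the value: the integral is nonzero (none).

0.057344 (none)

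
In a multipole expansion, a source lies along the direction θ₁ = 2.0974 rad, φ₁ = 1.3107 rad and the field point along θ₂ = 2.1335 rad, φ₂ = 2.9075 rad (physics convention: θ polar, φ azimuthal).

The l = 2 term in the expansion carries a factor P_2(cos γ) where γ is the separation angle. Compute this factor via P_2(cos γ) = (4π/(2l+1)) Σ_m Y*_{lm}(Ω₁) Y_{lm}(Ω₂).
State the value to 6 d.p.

-0.406915

Expand P_2 via completeness: Σ_{m} conj(Y_{2,m}) at Ω₁ times Y_{2,m} at Ω₂ —
  [-2]  conj(Y_{2,-2})(Ω₁) = (-0.250511, 0.143497) ; Y_{2,-2}(Ω₂) = (0.246605, 0.124704) ; Δ = (-0.079672, 0.004147)
  [-1]  conj(Y_{2,-1})(Ω₁) = (-0.086328, -0.324387) ; Y_{2,-1}(Ω₂) = (0.339083, 0.080859) ; Δ = (-0.003042, -0.116975)
  [+0]  conj(Y_{2,0})(Ω₁) = (-0.076381, -0.000000) ; Y_{2,0}(Ω₂) = (-0.046114, 0.000000) ; Δ = (0.003522, 0.000000)
  [+1]  conj(Y_{2,1})(Ω₁) = (0.086328, -0.324387) ; Y_{2,1}(Ω₂) = (-0.339083, 0.080859) ; Δ = (-0.003042, 0.116975)
  [+2]  conj(Y_{2,2})(Ω₁) = (-0.250511, -0.143497) ; Y_{2,2}(Ω₂) = (0.246605, -0.124704) ; Δ = (-0.079672, -0.004147)
Accumulated sum (-0.161906, -0.000000); after 4π/(2l+1) scaling, (-0.406915, -0.000000) ⇒ P_2 = -0.406915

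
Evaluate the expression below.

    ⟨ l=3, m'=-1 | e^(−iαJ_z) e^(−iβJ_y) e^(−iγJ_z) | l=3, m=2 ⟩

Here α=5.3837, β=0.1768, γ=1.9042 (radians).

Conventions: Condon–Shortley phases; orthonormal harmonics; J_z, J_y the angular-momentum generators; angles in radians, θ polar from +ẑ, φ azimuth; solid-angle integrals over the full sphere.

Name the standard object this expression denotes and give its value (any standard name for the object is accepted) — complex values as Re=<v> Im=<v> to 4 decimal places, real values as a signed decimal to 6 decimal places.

Wigner D-matrix element, Re=0.0000 Im=0.0043

This is a Wigner D-matrix element — the rotation-matrix element ⟨l m'| R(α,β,γ) |l m⟩ in the angular-momentum basis.
D^3_{-1,2}(5.3837,0.1768,1.9042) = e^{-i·-1·5.3837}·d^3_{-1,2}(0.1768)·e^{-i·2·1.9042}. Compute d first:
With c≡cos(β/2)=0.996095 and s≡sin(β/2)=0.088285, N=[2·24·120·1]^{1/2}=75.894664
k∈{3,4} keeps every argument non-negative
  k=3: (−1)^0·75.8947/(12)·0.9961^3·0.0883^3 = +0.004301
  k=4: (−1)^1·75.8947/(24)·0.9961^1·0.0883^5 = -0.000017
d^3_{-1,2}(0.1768) = +0.004301 -0.000017 = +0.004284
Phases: e^{-i·(-1)·5.3837}=+0.622013-0.783007i, e^{-i·(2)·1.9042}=-0.785800+0.618480i ⇒ D=-0.000019+0.004284i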